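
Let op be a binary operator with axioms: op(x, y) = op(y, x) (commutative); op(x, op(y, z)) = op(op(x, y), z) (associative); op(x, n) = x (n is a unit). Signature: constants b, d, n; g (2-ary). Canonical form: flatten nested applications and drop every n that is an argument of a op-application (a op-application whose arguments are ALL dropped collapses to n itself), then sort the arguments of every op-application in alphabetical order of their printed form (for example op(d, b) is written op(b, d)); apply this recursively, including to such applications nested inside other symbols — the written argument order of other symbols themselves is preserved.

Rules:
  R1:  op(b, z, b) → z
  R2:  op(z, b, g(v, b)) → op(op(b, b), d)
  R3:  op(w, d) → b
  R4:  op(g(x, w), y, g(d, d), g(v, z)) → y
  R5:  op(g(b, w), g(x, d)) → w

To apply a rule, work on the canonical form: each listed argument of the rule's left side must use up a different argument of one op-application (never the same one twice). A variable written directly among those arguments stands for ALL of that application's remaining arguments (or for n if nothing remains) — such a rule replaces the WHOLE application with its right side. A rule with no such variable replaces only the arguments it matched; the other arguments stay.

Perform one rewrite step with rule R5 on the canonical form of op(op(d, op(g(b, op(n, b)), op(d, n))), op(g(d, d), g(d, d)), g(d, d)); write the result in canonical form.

Answer: op(b, d, d, g(d, d), g(d, d))

Derivation:
Canonical form:  op(d, d, g(b, b), g(d, d), g(d, d), g(d, d))
R5 matches:  uses g(b, b), g(d, d);  w := b, x := d
Giving:  op(b, d, d, g(d, d), g(d, d))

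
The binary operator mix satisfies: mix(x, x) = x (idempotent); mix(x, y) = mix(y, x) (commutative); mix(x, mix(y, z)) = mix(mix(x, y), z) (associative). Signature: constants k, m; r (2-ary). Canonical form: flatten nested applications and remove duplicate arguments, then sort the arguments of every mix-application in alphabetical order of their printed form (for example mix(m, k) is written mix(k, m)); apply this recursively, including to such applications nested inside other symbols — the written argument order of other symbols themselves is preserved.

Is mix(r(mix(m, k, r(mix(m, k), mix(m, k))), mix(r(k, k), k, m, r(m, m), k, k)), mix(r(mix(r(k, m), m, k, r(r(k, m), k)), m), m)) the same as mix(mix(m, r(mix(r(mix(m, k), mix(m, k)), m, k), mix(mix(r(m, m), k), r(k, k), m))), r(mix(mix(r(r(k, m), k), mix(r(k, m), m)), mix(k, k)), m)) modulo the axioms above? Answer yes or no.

Left:  mix(r(mix(m, k, r(mix(m, k), mix(m, k))), mix(r(k, k), k, m, r(m, m), k, k)), mix(r(mix(r(k, m), m, k, r(r(k, m), k)), m), m))
  Flatten:  mix(r(mix(m, k, r(mix(m, k), mix(m, k))), mix(r(k, k), k, m, r(m, m), k, k)), r(mix(r(k, m), m, k, r(r(k, m), k)), m), m)
  Canonicalize subterm:  r(mix(m, k, r(mix(m, k), mix(m, k))), mix(r(k, k), k, m, r(m, m), k, k))  →  r(mix(k, m, r(mix(k, m), mix(k, m))), mix(k, m, r(k, k), r(m, m)))
  Simplify inside:  r(mix(r(k, m), m, k, r(r(k, m), k)), m)  →  r(mix(k, m, r(k, m), r(r(k, m), k)), m)
  Sort:  mix(m, r(mix(k, m, r(k, m), r(r(k, m), k)), m), r(mix(k, m, r(mix(k, m), mix(k, m))), mix(k, m, r(k, k), r(m, m))))
Right:  mix(mix(m, r(mix(r(mix(m, k), mix(m, k)), m, k), mix(mix(r(m, m), k), r(k, k), m))), r(mix(mix(r(r(k, m), k), mix(r(k, m), m)), mix(k, k)), m))
  Flatten:  mix(m, r(mix(r(mix(m, k), mix(m, k)), m, k), mix(mix(r(m, m), k), r(k, k), m)), r(mix(mix(r(r(k, m), k), mix(r(k, m), m)), mix(k, k)), m))
  Canonicalize subterm:  r(mix(r(mix(m, k), mix(m, k)), m, k), mix(mix(r(m, m), k), r(k, k), m))  →  r(mix(k, m, r(mix(k, m), mix(k, m))), mix(k, m, r(k, k), r(m, m)))
  Inside:  r(mix(mix(r(r(k, m), k), mix(r(k, m), m)), mix(k, k)), m)  →  r(mix(k, m, r(k, m), r(r(k, m), k)), m)
  Sort:  mix(m, r(mix(k, m, r(k, m), r(r(k, m), k)), m), r(mix(k, m, r(mix(k, m), mix(k, m))), mix(k, m, r(k, k), r(m, m))))

Answer: yes — both canonical forms are mix(m, r(mix(k, m, r(k, m), r(r(k, m), k)), m), r(mix(k, m, r(mix(k, m), mix(k, m))), mix(k, m, r(k, k), r(m, m))))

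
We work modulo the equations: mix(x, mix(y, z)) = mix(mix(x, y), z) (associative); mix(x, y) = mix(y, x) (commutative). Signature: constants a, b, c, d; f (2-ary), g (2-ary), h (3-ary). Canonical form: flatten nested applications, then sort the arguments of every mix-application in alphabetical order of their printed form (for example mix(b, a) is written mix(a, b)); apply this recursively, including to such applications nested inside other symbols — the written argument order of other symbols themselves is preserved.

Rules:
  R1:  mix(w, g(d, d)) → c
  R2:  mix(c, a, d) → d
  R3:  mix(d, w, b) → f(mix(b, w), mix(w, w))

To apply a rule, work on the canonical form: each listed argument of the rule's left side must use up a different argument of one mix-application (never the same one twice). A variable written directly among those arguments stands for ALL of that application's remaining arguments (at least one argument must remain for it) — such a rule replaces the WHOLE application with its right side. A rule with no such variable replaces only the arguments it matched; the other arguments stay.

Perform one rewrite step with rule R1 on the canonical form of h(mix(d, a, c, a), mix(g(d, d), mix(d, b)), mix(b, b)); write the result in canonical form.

Answer: h(mix(a, a, c, d), c, mix(b, b))

Derivation:
Canonical form:  h(mix(a, a, c, d), mix(b, d, g(d, d)), mix(b, b))
Apply R1:  consuming g(d, d);  w := mix(b, d)
Every leftover argument binds to the variable; the entire application is replaced.
New term:  h(mix(a, a, c, d), c, mix(b, b))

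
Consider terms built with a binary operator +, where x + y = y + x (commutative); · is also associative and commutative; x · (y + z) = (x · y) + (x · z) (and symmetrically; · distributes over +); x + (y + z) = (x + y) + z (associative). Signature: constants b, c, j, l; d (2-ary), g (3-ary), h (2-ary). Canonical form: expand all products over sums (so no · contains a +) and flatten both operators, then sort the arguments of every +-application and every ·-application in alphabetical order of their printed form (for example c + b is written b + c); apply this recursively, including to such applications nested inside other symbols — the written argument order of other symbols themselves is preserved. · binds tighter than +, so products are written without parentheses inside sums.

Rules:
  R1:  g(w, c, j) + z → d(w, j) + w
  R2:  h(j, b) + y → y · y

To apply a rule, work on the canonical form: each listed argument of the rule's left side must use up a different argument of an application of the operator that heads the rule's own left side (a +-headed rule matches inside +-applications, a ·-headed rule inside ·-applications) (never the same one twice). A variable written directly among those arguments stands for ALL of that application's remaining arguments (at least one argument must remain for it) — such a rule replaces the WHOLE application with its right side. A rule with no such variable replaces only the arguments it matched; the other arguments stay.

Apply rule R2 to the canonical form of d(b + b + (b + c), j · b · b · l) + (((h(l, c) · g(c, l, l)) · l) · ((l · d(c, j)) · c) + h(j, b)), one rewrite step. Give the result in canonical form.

Canonical form:  c · d(c, j) · g(c, l, l) · h(l, c) · l · l + d(b + b + b + c, b · b · j · l) + h(j, b)
Match R2:  consume h(j, b);  y := c · d(c, j) · g(c, l, l) · h(l, c) · l · l + d(b + b + b + c, b · b · j · l)
The extension variable absorbs all remaining arguments, so the whole application is rewritten.
Result:  c · c · d(c, j) · d(c, j) · g(c, l, l) · g(c, l, l) · h(l, c) · h(l, c) · l · l · l · l + c · d(b + b + b + c, b · b · j · l) · d(c, j) · g(c, l, l) · h(l, c) · l · l + c · d(b + b + b + c, b · b · j · l) · d(c, j) · g(c, l, l) · h(l, c) · l · l + d(b + b + b + c, b · b · j · l) · d(b + b + b + c, b · b · j · l)

Answer: c · c · d(c, j) · d(c, j) · g(c, l, l) · g(c, l, l) · h(l, c) · h(l, c) · l · l · l · l + c · d(b + b + b + c, b · b · j · l) · d(c, j) · g(c, l, l) · h(l, c) · l · l + c · d(b + b + b + c, b · b · j · l) · d(c, j) · g(c, l, l) · h(l, c) · l · l + d(b + b + b + c, b · b · j · l) · d(b + b + b + c, b · b · j · l)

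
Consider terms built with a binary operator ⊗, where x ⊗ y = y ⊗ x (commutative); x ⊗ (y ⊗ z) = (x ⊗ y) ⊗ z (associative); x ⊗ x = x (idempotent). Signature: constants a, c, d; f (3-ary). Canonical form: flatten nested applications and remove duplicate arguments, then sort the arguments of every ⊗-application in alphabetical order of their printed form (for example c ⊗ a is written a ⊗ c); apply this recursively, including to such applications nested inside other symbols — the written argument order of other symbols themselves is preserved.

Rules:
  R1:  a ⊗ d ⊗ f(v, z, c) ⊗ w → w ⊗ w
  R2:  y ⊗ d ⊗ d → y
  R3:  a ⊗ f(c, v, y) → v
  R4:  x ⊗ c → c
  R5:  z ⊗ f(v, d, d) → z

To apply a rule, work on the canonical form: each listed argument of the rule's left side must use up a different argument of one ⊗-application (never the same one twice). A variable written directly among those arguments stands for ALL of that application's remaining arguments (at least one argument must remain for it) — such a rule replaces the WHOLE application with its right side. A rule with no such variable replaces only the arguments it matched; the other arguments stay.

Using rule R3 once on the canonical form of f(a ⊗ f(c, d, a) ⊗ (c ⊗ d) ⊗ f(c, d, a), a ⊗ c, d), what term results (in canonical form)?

Canonical form:  f(a ⊗ c ⊗ d ⊗ f(c, d, a), a ⊗ c, d)
R3 matches:  uses a, f(c, d, a);  v := d, y := a
Giving:  f(c ⊗ d, a ⊗ c, d)

Answer: f(c ⊗ d, a ⊗ c, d)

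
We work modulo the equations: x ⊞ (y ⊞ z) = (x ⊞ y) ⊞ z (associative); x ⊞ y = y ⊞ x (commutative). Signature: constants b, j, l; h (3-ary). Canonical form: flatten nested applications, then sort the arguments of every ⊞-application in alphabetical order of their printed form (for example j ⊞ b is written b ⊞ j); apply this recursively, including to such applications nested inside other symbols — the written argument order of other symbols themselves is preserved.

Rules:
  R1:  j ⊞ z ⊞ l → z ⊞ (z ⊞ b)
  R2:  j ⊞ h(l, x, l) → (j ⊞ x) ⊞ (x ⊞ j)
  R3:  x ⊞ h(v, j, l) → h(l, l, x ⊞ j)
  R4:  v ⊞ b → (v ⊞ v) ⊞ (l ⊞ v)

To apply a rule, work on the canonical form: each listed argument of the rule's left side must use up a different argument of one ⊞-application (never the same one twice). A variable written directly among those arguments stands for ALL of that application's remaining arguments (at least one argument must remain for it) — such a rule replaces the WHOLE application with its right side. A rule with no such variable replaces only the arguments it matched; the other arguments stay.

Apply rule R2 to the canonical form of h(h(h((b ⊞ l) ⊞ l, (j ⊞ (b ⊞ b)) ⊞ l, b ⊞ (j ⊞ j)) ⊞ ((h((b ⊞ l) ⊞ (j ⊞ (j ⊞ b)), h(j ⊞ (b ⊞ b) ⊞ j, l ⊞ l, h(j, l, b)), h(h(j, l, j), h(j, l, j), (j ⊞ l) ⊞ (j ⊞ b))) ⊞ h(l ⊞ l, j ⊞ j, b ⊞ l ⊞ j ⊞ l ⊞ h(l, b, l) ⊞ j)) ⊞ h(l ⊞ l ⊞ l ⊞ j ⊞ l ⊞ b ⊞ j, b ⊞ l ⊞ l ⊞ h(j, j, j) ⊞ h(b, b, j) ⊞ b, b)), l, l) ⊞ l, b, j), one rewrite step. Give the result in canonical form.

Answer: h(h(h(b ⊞ b ⊞ j ⊞ j ⊞ l, h(b ⊞ b ⊞ j ⊞ j, l ⊞ l, h(j, l, b)), h(h(j, l, j), h(j, l, j), b ⊞ j ⊞ j ⊞ l)) ⊞ h(b ⊞ j ⊞ j ⊞ l ⊞ l ⊞ l ⊞ l, b ⊞ b ⊞ h(b, b, j) ⊞ h(j, j, j) ⊞ l ⊞ l, b) ⊞ h(b ⊞ l ⊞ l, b ⊞ b ⊞ j ⊞ l, b ⊞ j ⊞ j) ⊞ h(l ⊞ l, j ⊞ j, b ⊞ b ⊞ b ⊞ j ⊞ j ⊞ j ⊞ l ⊞ l), l, l) ⊞ l, b, j)

Derivation:
Canonical form:  h(h(h(b ⊞ b ⊞ j ⊞ j ⊞ l, h(b ⊞ b ⊞ j ⊞ j, l ⊞ l, h(j, l, b)), h(h(j, l, j), h(j, l, j), b ⊞ j ⊞ j ⊞ l)) ⊞ h(b ⊞ j ⊞ j ⊞ l ⊞ l ⊞ l ⊞ l, b ⊞ b ⊞ h(b, b, j) ⊞ h(j, j, j) ⊞ l ⊞ l, b) ⊞ h(b ⊞ l ⊞ l, b ⊞ b ⊞ j ⊞ l, b ⊞ j ⊞ j) ⊞ h(l ⊞ l, j ⊞ j, b ⊞ h(l, b, l) ⊞ j ⊞ j ⊞ l ⊞ l), l, l) ⊞ l, b, j)
R2 matches:  uses h(l, b, l), j;  x := b
Giving:  h(h(h(b ⊞ b ⊞ j ⊞ j ⊞ l, h(b ⊞ b ⊞ j ⊞ j, l ⊞ l, h(j, l, b)), h(h(j, l, j), h(j, l, j), b ⊞ j ⊞ j ⊞ l)) ⊞ h(b ⊞ j ⊞ j ⊞ l ⊞ l ⊞ l ⊞ l, b ⊞ b ⊞ h(b, b, j) ⊞ h(j, j, j) ⊞ l ⊞ l, b) ⊞ h(b ⊞ l ⊞ l, b ⊞ b ⊞ j ⊞ l, b ⊞ j ⊞ j) ⊞ h(l ⊞ l, j ⊞ j, b ⊞ b ⊞ b ⊞ j ⊞ j ⊞ j ⊞ l ⊞ l), l, l) ⊞ l, b, j)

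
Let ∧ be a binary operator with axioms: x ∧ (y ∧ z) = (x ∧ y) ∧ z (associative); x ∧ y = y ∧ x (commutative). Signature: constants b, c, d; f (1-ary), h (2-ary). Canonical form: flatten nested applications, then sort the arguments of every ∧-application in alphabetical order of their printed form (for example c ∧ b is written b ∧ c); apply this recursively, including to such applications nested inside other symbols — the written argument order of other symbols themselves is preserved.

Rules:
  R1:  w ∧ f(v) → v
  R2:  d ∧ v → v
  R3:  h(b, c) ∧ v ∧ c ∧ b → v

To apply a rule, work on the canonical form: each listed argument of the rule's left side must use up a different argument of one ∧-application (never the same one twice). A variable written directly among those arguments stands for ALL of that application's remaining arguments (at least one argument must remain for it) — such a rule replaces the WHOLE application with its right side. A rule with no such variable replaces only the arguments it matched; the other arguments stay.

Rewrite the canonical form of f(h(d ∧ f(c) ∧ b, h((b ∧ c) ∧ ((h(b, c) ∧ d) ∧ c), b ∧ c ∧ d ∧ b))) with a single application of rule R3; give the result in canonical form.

Canonical form:  f(h(b ∧ d ∧ f(c), h(b ∧ c ∧ c ∧ d ∧ h(b, c), b ∧ b ∧ c ∧ d)))
Apply R3:  consuming b, c, h(b, c);  v := c ∧ d
The extension variable absorbs all remaining arguments, so the whole application is rewritten.
New term:  f(h(b ∧ d ∧ f(c), h(c ∧ d, b ∧ b ∧ c ∧ d)))

Answer: f(h(b ∧ d ∧ f(c), h(c ∧ d, b ∧ b ∧ c ∧ d)))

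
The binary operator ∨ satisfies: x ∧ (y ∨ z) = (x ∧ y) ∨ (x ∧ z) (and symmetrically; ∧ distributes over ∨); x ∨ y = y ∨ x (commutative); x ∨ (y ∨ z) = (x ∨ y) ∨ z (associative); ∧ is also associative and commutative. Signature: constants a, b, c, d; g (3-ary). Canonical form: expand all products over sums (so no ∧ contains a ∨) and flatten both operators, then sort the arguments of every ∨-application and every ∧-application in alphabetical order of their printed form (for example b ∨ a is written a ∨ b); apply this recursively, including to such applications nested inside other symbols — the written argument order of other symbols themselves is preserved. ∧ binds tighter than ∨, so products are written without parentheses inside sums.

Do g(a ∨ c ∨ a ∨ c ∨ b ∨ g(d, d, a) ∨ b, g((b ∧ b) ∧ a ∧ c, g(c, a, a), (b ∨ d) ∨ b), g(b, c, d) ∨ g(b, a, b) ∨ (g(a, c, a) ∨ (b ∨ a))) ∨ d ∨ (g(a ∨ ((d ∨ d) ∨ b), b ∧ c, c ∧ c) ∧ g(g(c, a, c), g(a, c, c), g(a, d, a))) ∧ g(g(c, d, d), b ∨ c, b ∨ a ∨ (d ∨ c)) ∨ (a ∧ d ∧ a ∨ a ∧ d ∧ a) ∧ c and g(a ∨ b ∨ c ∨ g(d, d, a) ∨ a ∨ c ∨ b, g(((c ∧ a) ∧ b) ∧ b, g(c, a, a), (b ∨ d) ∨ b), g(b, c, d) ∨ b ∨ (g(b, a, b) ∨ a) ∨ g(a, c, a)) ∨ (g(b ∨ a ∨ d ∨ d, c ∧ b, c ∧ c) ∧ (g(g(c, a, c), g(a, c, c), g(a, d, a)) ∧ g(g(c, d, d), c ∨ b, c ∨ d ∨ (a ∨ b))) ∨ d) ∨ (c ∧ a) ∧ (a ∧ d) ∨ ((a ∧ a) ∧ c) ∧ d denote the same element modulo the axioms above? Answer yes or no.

Left:  g(a ∨ c ∨ a ∨ c ∨ b ∨ g(d, d, a) ∨ b, g((b ∧ b) ∧ a ∧ c, g(c, a, a), (b ∨ d) ∨ b), g(b, c, d) ∨ g(b, a, b) ∨ (g(a, c, a) ∨ (b ∨ a))) ∨ d ∨ (g(a ∨ ((d ∨ d) ∨ b), b ∧ c, c ∧ c) ∧ g(g(c, a, c), g(a, c, c), g(a, d, a))) ∧ g(g(c, d, d), b ∨ c, b ∨ a ∨ (d ∨ c)) ∨ (a ∧ d ∧ a ∨ a ∧ d ∧ a) ∧ c
  Expand:  g(a ∨ a ∨ b ∨ b ∨ c ∨ c ∨ g(d, d, a), g(a ∧ b ∧ b ∧ c, g(c, a, a), b ∨ b ∨ d), a ∨ b ∨ g(a, c, a) ∨ g(b, a, b) ∨ g(b, c, d)) ∨ d ∨ g(a ∨ b ∨ d ∨ d, b ∧ c, c ∧ c) ∧ g(g(c, a, c), g(a, c, c), g(a, d, a)) ∧ g(g(c, d, d), b ∨ c, a ∨ b ∨ c ∨ d) ∨ a ∧ a ∧ c ∧ d ∨ a ∧ a ∧ c ∧ d
  Sort:  a ∧ a ∧ c ∧ d ∨ a ∧ a ∧ c ∧ d ∨ d ∨ g(a ∨ a ∨ b ∨ b ∨ c ∨ c ∨ g(d, d, a), g(a ∧ b ∧ b ∧ c, g(c, a, a), b ∨ b ∨ d), a ∨ b ∨ g(a, c, a) ∨ g(b, a, b) ∨ g(b, c, d)) ∨ g(a ∨ b ∨ d ∨ d, b ∧ c, c ∧ c) ∧ g(g(c, a, c), g(a, c, c), g(a, d, a)) ∧ g(g(c, d, d), b ∨ c, a ∨ b ∨ c ∨ d)
Right:  g(a ∨ b ∨ c ∨ g(d, d, a) ∨ a ∨ c ∨ b, g(((c ∧ a) ∧ b) ∧ b, g(c, a, a), (b ∨ d) ∨ b), g(b, c, d) ∨ b ∨ (g(b, a, b) ∨ a) ∨ g(a, c, a)) ∨ (g(b ∨ a ∨ d ∨ d, c ∧ b, c ∧ c) ∧ (g(g(c, a, c), g(a, c, c), g(a, d, a)) ∧ g(g(c, d, d), c ∨ b, c ∨ d ∨ (a ∨ b))) ∨ d) ∨ (c ∧ a) ∧ (a ∧ d) ∨ ((a ∧ a) ∧ c) ∧ d
  Un-nest:  g(a ∨ a ∨ b ∨ b ∨ c ∨ c ∨ g(d, d, a), g(a ∧ b ∧ b ∧ c, g(c, a, a), b ∨ b ∨ d), a ∨ b ∨ g(a, c, a) ∨ g(b, a, b) ∨ g(b, c, d)) ∨ g(a ∨ b ∨ d ∨ d, b ∧ c, c ∧ c) ∧ g(g(c, a, c), g(a, c, c), g(a, d, a)) ∧ g(g(c, d, d), b ∨ c, a ∨ b ∨ c ∨ d) ∨ d ∨ a ∧ a ∧ c ∧ d ∨ a ∧ a ∧ c ∧ d
  Sort:  a ∧ a ∧ c ∧ d ∨ a ∧ a ∧ c ∧ d ∨ d ∨ g(a ∨ a ∨ b ∨ b ∨ c ∨ c ∨ g(d, d, a), g(a ∧ b ∧ b ∧ c, g(c, a, a), b ∨ b ∨ d), a ∨ b ∨ g(a, c, a) ∨ g(b, a, b) ∨ g(b, c, d)) ∨ g(a ∨ b ∨ d ∨ d, b ∧ c, c ∧ c) ∧ g(g(c, a, c), g(a, c, c), g(a, d, a)) ∧ g(g(c, d, d), b ∨ c, a ∨ b ∨ c ∨ d)

Answer: yes — both canonical forms are a ∧ a ∧ c ∧ d ∨ a ∧ a ∧ c ∧ d ∨ d ∨ g(a ∨ a ∨ b ∨ b ∨ c ∨ c ∨ g(d, d, a), g(a ∧ b ∧ b ∧ c, g(c, a, a), b ∨ b ∨ d), a ∨ b ∨ g(a, c, a) ∨ g(b, a, b) ∨ g(b, c, d)) ∨ g(a ∨ b ∨ d ∨ d, b ∧ c, c ∧ c) ∧ g(g(c, a, c), g(a, c, c), g(a, d, a)) ∧ g(g(c, d, d), b ∨ c, a ∨ b ∨ c ∨ d)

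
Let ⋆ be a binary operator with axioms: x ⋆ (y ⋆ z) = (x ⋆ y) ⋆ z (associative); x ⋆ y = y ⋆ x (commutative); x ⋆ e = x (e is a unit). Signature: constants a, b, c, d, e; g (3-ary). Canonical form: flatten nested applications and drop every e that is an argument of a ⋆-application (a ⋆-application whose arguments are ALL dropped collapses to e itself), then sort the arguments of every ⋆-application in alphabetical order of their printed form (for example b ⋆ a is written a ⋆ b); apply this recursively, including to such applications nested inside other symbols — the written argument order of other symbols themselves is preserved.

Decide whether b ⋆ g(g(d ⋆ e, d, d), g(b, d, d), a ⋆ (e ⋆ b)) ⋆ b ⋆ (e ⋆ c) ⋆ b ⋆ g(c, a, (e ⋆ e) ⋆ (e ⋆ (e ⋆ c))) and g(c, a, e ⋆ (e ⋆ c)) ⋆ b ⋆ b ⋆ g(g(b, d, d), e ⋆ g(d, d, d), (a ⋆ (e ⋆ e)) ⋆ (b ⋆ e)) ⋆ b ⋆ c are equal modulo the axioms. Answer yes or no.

Answer: no — b ⋆ b ⋆ b ⋆ c ⋆ g(c, a, c) ⋆ g(g(d, d, d), g(b, d, d), a ⋆ b) vs b ⋆ b ⋆ b ⋆ c ⋆ g(c, a, c) ⋆ g(g(b, d, d), g(d, d, d), a ⋆ b)

Derivation:
Left:  b ⋆ g(g(d ⋆ e, d, d), g(b, d, d), a ⋆ (e ⋆ b)) ⋆ b ⋆ (e ⋆ c) ⋆ b ⋆ g(c, a, (e ⋆ e) ⋆ (e ⋆ (e ⋆ c)))
  Flatten:  b ⋆ g(g(d ⋆ e, d, d), g(b, d, d), a ⋆ (e ⋆ b)) ⋆ b ⋆ e ⋆ c ⋆ b ⋆ g(c, a, (e ⋆ e) ⋆ (e ⋆ (e ⋆ c)))
  Inside:  g(g(d ⋆ e, d, d), g(b, d, d), a ⋆ (e ⋆ b))  →  g(g(d, d, d), g(b, d, d), a ⋆ b)
  Canonicalize subterm:  g(c, a, (e ⋆ e) ⋆ (e ⋆ (e ⋆ c)))  →  g(c, a, c)
  Unit:  drop e
  Order the arguments:  b ⋆ b ⋆ b ⋆ c ⋆ g(c, a, c) ⋆ g(g(d, d, d), g(b, d, d), a ⋆ b)
Right:  g(c, a, e ⋆ (e ⋆ c)) ⋆ b ⋆ b ⋆ g(g(b, d, d), e ⋆ g(d, d, d), (a ⋆ (e ⋆ e)) ⋆ (b ⋆ e)) ⋆ b ⋆ c
  Simplify inside:  g(c, a, e ⋆ (e ⋆ c))  →  g(c, a, c)
  Canonicalize subterm:  g(g(b, d, d), e ⋆ g(d, d, d), (a ⋆ (e ⋆ e)) ⋆ (b ⋆ e))  →  g(g(b, d, d), g(d, d, d), a ⋆ b)
  Sort arguments:  b ⋆ b ⋆ b ⋆ c ⋆ g(c, a, c) ⋆ g(g(b, d, d), g(d, d, d), a ⋆ b)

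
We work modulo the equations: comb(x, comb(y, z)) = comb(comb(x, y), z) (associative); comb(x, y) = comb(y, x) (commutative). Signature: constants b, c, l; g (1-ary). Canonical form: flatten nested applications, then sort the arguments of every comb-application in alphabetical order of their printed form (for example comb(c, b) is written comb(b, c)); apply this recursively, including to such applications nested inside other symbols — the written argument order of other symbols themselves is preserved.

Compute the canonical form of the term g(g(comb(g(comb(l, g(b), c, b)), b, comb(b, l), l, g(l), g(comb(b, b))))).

Descend into:  comb(g(comb(l, g(b), c, b)), b, comb(b, l), l, g(l), g(comb(b, b)))
Flatten:  comb(g(comb(l, g(b), c, b)), b, b, l, l, g(l), g(comb(b, b)))
Inside:  g(comb(l, g(b), c, b))  →  g(comb(b, c, g(b), l))
Order the arguments:  comb(b, b, g(comb(b, b)), g(comb(b, c, g(b), l)), g(l), l, l)
Rebuild:  g(g(comb(b, b, g(comb(b, b)), g(comb(b, c, g(b), l)), g(l), l, l)))

Answer: g(g(comb(b, b, g(comb(b, b)), g(comb(b, c, g(b), l)), g(l), l, l)))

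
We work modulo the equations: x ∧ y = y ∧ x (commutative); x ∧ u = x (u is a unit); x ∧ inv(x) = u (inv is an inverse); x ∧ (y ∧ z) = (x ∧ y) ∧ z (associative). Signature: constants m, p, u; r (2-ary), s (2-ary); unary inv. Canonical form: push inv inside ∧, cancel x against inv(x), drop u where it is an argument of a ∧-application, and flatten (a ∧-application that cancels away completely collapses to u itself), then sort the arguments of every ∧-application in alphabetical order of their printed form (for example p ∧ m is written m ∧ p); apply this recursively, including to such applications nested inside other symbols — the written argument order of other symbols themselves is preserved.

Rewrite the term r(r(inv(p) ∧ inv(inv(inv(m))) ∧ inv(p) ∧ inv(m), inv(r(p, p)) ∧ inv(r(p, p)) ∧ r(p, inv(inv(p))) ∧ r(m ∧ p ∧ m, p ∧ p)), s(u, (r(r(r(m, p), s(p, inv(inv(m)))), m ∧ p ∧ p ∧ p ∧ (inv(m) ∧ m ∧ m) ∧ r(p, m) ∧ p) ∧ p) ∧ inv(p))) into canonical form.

Answer: r(r(inv(m) ∧ inv(m) ∧ inv(p) ∧ inv(p), inv(r(p, p)) ∧ r(m ∧ m ∧ p, p ∧ p)), s(u, r(r(r(m, p), s(p, m)), m ∧ m ∧ p ∧ p ∧ p ∧ p ∧ r(p, m))))

Derivation:
Descend into:  (r(r(r(m, p), s(p, inv(inv(m)))), m ∧ p ∧ p ∧ p ∧ (inv(m) ∧ m ∧ m) ∧ r(p, m) ∧ p) ∧ p) ∧ inv(p)
Push inv inside:  distribute inv over ∧ and collapse double inv
Inverses cancel:  p cancels
Collect terms:  r(r(r(m, p), s(p, m)), m ∧ m ∧ p ∧ p ∧ p ∧ p ∧ r(p, m))
Put back:  r(r(inv(m) ∧ inv(m) ∧ inv(p) ∧ inv(p), inv(r(p, p)) ∧ r(m ∧ m ∧ p, p ∧ p)), s(u, r(r(r(m, p), s(p, m)), m ∧ m ∧ p ∧ p ∧ p ∧ p ∧ r(p, m))))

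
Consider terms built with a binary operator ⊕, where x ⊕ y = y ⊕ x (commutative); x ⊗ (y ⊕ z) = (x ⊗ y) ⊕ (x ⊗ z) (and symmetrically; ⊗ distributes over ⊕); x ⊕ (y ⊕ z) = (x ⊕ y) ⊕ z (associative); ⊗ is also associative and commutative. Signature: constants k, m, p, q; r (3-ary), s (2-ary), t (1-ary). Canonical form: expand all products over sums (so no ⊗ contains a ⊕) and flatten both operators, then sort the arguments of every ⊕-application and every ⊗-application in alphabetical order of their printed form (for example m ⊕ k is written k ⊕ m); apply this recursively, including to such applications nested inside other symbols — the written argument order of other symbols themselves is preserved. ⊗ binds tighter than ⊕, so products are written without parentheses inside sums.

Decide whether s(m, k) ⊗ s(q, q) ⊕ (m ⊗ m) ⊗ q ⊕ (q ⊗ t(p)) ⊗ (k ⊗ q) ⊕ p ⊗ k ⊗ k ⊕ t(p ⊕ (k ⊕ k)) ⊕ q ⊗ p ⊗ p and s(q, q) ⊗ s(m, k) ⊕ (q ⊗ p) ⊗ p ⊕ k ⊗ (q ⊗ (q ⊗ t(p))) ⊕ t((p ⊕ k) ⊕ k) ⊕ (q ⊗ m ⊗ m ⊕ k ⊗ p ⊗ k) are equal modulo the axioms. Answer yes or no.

Answer: yes — both canonical forms are k ⊗ k ⊗ p ⊕ k ⊗ q ⊗ q ⊗ t(p) ⊕ m ⊗ m ⊗ q ⊕ p ⊗ p ⊗ q ⊕ s(m, k) ⊗ s(q, q) ⊕ t(k ⊕ k ⊕ p)

Derivation:
Left:  s(m, k) ⊗ s(q, q) ⊕ (m ⊗ m) ⊗ q ⊕ (q ⊗ t(p)) ⊗ (k ⊗ q) ⊕ p ⊗ k ⊗ k ⊕ t(p ⊕ (k ⊕ k)) ⊕ q ⊗ p ⊗ p
  Merge nested applications:  s(m, k) ⊗ s(q, q) ⊕ m ⊗ m ⊗ q ⊕ k ⊗ q ⊗ q ⊗ t(p) ⊕ k ⊗ k ⊗ p ⊕ t(k ⊕ k ⊕ p) ⊕ p ⊗ p ⊗ q
  Sort arguments:  k ⊗ k ⊗ p ⊕ k ⊗ q ⊗ q ⊗ t(p) ⊕ m ⊗ m ⊗ q ⊕ p ⊗ p ⊗ q ⊕ s(m, k) ⊗ s(q, q) ⊕ t(k ⊕ k ⊕ p)
Right:  s(q, q) ⊗ s(m, k) ⊕ (q ⊗ p) ⊗ p ⊕ k ⊗ (q ⊗ (q ⊗ t(p))) ⊕ t((p ⊕ k) ⊕ k) ⊕ (q ⊗ m ⊗ m ⊕ k ⊗ p ⊗ k)
  Flatten:  s(m, k) ⊗ s(q, q) ⊕ p ⊗ p ⊗ q ⊕ k ⊗ q ⊗ q ⊗ t(p) ⊕ t(k ⊕ k ⊕ p) ⊕ m ⊗ m ⊗ q ⊕ k ⊗ k ⊗ p
  Sort:  k ⊗ k ⊗ p ⊕ k ⊗ q ⊗ q ⊗ t(p) ⊕ m ⊗ m ⊗ q ⊕ p ⊗ p ⊗ q ⊕ s(m, k) ⊗ s(q, q) ⊕ t(k ⊕ k ⊕ p)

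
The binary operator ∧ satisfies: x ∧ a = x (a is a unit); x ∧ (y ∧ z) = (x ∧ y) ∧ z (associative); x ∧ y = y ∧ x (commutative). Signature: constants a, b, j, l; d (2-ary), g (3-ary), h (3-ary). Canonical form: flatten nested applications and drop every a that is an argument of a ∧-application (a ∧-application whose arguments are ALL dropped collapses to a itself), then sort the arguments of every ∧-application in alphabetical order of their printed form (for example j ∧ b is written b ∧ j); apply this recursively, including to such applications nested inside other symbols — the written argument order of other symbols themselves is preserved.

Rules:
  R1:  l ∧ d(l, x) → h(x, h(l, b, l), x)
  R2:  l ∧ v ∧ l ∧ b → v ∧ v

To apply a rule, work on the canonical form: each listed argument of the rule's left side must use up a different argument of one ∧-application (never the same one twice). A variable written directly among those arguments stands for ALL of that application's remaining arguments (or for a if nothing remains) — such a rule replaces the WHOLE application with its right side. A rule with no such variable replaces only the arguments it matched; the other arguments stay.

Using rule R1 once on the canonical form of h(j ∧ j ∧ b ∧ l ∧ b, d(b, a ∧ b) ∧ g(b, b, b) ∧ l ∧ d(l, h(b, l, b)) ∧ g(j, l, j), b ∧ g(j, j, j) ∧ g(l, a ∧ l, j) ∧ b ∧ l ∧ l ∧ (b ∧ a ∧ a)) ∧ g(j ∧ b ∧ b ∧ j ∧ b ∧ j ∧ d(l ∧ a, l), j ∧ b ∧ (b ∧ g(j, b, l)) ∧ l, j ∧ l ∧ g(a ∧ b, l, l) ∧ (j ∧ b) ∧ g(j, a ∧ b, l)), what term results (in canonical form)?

Answer: g(b ∧ b ∧ b ∧ d(l, l) ∧ j ∧ j ∧ j, b ∧ b ∧ g(j, b, l) ∧ j ∧ l, b ∧ g(b, l, l) ∧ g(j, b, l) ∧ j ∧ j ∧ l) ∧ h(b ∧ b ∧ j ∧ j ∧ l, d(b, b) ∧ g(b, b, b) ∧ g(j, l, j) ∧ h(h(b, l, b), h(l, b, l), h(b, l, b)), b ∧ b ∧ b ∧ g(j, j, j) ∧ g(l, l, j) ∧ l ∧ l)

Derivation:
Canonical form:  g(b ∧ b ∧ b ∧ d(l, l) ∧ j ∧ j ∧ j, b ∧ b ∧ g(j, b, l) ∧ j ∧ l, b ∧ g(b, l, l) ∧ g(j, b, l) ∧ j ∧ j ∧ l) ∧ h(b ∧ b ∧ j ∧ j ∧ l, d(b, b) ∧ d(l, h(b, l, b)) ∧ g(b, b, b) ∧ g(j, l, j) ∧ l, b ∧ b ∧ b ∧ g(j, j, j) ∧ g(l, l, j) ∧ l ∧ l)
Apply R1:  consuming d(l, h(b, l, b)), l;  x := h(b, l, b)
Result:  g(b ∧ b ∧ b ∧ d(l, l) ∧ j ∧ j ∧ j, b ∧ b ∧ g(j, b, l) ∧ j ∧ l, b ∧ g(b, l, l) ∧ g(j, b, l) ∧ j ∧ j ∧ l) ∧ h(b ∧ b ∧ j ∧ j ∧ l, d(b, b) ∧ g(b, b, b) ∧ g(j, l, j) ∧ h(h(b, l, b), h(l, b, l), h(b, l, b)), b ∧ b ∧ b ∧ g(j, j, j) ∧ g(l, l, j) ∧ l ∧ l)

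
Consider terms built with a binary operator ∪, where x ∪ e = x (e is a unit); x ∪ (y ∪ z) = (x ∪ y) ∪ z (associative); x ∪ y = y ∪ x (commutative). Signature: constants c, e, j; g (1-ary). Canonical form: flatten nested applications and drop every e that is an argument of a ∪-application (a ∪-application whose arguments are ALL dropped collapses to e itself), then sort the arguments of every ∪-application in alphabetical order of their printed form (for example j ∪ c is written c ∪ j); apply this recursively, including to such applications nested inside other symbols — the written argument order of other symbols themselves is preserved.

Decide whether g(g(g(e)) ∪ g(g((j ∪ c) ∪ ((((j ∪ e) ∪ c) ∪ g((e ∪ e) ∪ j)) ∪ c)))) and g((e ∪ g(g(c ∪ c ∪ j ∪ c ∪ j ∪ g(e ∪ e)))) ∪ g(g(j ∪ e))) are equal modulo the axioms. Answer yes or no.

Left:  g(g(g(e)) ∪ g(g((j ∪ c) ∪ ((((j ∪ e) ∪ c) ∪ g((e ∪ e) ∪ j)) ∪ c))))
  Focus inside:  g(g(e)) ∪ g(g((j ∪ c) ∪ ((((j ∪ e) ∪ c) ∪ g((e ∪ e) ∪ j)) ∪ c)))
  Inside:  g(g((j ∪ c) ∪ ((((j ∪ e) ∪ c) ∪ g((e ∪ e) ∪ j)) ∪ c)))  →  g(g(c ∪ c ∪ c ∪ g(j) ∪ j ∪ j))
  Sort:  g(g(c ∪ c ∪ c ∪ g(j) ∪ j ∪ j)) ∪ g(g(e))
  Put back:  g(g(g(c ∪ c ∪ c ∪ g(j) ∪ j ∪ j)) ∪ g(g(e)))
Right:  g((e ∪ g(g(c ∪ c ∪ j ∪ c ∪ j ∪ g(e ∪ e)))) ∪ g(g(j ∪ e)))
  Focus inside:  (e ∪ g(g(c ∪ c ∪ j ∪ c ∪ j ∪ g(e ∪ e)))) ∪ g(g(j ∪ e))
  Un-nest:  e ∪ g(g(c ∪ c ∪ j ∪ c ∪ j ∪ g(e ∪ e))) ∪ g(g(j ∪ e))
  Simplify inside:  g(g(c ∪ c ∪ j ∪ c ∪ j ∪ g(e ∪ e)))  →  g(g(c ∪ c ∪ c ∪ g(e) ∪ j ∪ j))
  Canonicalize subterm:  g(g(j ∪ e))  →  g(g(j))
  Drop the unit:  drop e
  Sort:  g(g(c ∪ c ∪ c ∪ g(e) ∪ j ∪ j)) ∪ g(g(j))
  Put back:  g(g(g(c ∪ c ∪ c ∪ g(e) ∪ j ∪ j)) ∪ g(g(j)))

Answer: no — g(g(g(c ∪ c ∪ c ∪ g(j) ∪ j ∪ j)) ∪ g(g(e))) vs g(g(g(c ∪ c ∪ c ∪ g(e) ∪ j ∪ j)) ∪ g(g(j)))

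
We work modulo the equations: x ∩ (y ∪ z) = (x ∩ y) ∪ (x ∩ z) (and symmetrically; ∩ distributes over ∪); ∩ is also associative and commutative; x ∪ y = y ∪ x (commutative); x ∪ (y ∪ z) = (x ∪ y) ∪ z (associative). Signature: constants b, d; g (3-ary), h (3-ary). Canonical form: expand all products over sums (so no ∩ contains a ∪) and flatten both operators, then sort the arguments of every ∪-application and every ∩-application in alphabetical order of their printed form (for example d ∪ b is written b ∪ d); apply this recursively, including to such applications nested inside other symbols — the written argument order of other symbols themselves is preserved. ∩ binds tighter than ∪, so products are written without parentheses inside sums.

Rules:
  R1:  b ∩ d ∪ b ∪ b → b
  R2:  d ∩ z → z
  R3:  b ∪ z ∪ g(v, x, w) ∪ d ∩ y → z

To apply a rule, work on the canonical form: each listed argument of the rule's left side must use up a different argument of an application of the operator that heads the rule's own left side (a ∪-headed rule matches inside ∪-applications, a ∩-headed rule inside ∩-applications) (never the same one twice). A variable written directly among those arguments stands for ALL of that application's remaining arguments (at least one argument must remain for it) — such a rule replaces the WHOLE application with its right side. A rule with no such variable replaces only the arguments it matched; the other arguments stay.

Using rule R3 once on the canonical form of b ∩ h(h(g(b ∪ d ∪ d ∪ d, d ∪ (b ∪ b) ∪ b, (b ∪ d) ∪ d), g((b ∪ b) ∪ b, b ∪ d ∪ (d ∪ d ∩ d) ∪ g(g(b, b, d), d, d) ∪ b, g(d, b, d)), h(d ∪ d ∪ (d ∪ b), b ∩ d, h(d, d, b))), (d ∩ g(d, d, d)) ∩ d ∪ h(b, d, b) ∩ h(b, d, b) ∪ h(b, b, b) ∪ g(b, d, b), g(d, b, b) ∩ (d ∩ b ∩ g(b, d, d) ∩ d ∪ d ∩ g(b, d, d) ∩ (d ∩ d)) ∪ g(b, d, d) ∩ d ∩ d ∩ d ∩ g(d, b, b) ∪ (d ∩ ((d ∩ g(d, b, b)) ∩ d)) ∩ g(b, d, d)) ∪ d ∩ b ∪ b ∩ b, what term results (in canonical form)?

Canonical form:  b ∩ b ∪ b ∩ d ∪ b ∩ h(h(g(b ∪ d ∪ d ∪ d, b ∪ b ∪ b ∪ d, b ∪ d ∪ d), g(b ∪ b ∪ b, b ∪ b ∪ d ∪ d ∪ d ∩ d ∪ g(g(b, b, d), d, d), g(d, b, d)), h(b ∪ d ∪ d ∪ d, b ∩ d, h(d, d, b))), d ∩ d ∩ g(d, d, d) ∪ g(b, d, b) ∪ h(b, b, b) ∪ h(b, d, b) ∩ h(b, d, b), b ∩ d ∩ d ∩ g(b, d, d) ∩ g(d, b, b) ∪ d ∩ d ∩ d ∩ g(b, d, d) ∩ g(d, b, b) ∪ d ∩ d ∩ d ∩ g(b, d, d) ∩ g(d, b, b) ∪ d ∩ d ∩ d ∩ g(b, d, d) ∩ g(d, b, b))
R3 matches:  uses b, d ∩ d, g(g(b, b, d), d, d);  v := g(b, b, d), w := d, x := d, y := d, z := b ∪ d ∪ d
The variable takes the whole remainder — replace the entire application.
New term:  b ∩ b ∪ b ∩ d ∪ b ∩ h(h(g(b ∪ d ∪ d ∪ d, b ∪ b ∪ b ∪ d, b ∪ d ∪ d), g(b ∪ b ∪ b, b ∪ d ∪ d, g(d, b, d)), h(b ∪ d ∪ d ∪ d, b ∩ d, h(d, d, b))), d ∩ d ∩ g(d, d, d) ∪ g(b, d, b) ∪ h(b, b, b) ∪ h(b, d, b) ∩ h(b, d, b), b ∩ d ∩ d ∩ g(b, d, d) ∩ g(d, b, b) ∪ d ∩ d ∩ d ∩ g(b, d, d) ∩ g(d, b, b) ∪ d ∩ d ∩ d ∩ g(b, d, d) ∩ g(d, b, b) ∪ d ∩ d ∩ d ∩ g(b, d, d) ∩ g(d, b, b))

Answer: b ∩ b ∪ b ∩ d ∪ b ∩ h(h(g(b ∪ d ∪ d ∪ d, b ∪ b ∪ b ∪ d, b ∪ d ∪ d), g(b ∪ b ∪ b, b ∪ d ∪ d, g(d, b, d)), h(b ∪ d ∪ d ∪ d, b ∩ d, h(d, d, b))), d ∩ d ∩ g(d, d, d) ∪ g(b, d, b) ∪ h(b, b, b) ∪ h(b, d, b) ∩ h(b, d, b), b ∩ d ∩ d ∩ g(b, d, d) ∩ g(d, b, b) ∪ d ∩ d ∩ d ∩ g(b, d, d) ∩ g(d, b, b) ∪ d ∩ d ∩ d ∩ g(b, d, d) ∩ g(d, b, b) ∪ d ∩ d ∩ d ∩ g(b, d, d) ∩ g(d, b, b))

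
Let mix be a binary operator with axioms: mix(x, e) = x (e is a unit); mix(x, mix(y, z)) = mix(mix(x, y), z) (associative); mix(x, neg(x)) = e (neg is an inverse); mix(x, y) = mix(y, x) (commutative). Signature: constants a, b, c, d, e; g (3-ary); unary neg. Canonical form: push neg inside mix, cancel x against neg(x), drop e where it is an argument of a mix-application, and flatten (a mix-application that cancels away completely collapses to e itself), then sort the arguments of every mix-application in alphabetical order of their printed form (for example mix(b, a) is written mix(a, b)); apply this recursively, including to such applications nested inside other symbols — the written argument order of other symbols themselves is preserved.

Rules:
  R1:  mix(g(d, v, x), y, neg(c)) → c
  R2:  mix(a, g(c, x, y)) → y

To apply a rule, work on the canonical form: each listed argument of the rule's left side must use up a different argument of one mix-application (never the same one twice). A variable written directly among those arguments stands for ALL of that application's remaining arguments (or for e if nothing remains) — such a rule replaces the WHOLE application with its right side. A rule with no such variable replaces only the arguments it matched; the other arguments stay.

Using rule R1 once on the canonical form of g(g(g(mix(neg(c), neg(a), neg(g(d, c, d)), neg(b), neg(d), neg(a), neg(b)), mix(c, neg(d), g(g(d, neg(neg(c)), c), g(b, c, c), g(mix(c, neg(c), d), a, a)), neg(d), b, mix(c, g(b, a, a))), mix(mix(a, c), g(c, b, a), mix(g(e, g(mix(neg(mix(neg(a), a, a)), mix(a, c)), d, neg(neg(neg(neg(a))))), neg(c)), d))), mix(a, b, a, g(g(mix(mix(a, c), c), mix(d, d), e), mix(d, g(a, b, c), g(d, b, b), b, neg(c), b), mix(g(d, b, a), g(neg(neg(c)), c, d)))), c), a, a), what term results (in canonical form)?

Answer: g(g(g(mix(neg(a), neg(a), neg(b), neg(b), neg(c), neg(d), neg(g(d, c, d))), mix(b, c, c, g(b, a, a), g(g(d, c, c), g(b, c, c), g(d, a, a)), neg(d), neg(d)), mix(a, c, d, g(c, b, a), g(e, g(c, d, a), neg(c)))), mix(a, a, b, g(g(mix(a, c, c), mix(d, d), e), c, mix(g(c, c, d), g(d, b, a)))), c), a, a)

Derivation:
Canonical form:  g(g(g(mix(neg(a), neg(a), neg(b), neg(b), neg(c), neg(d), neg(g(d, c, d))), mix(b, c, c, g(b, a, a), g(g(d, c, c), g(b, c, c), g(d, a, a)), neg(d), neg(d)), mix(a, c, d, g(c, b, a), g(e, g(c, d, a), neg(c)))), mix(a, a, b, g(g(mix(a, c, c), mix(d, d), e), mix(b, b, d, g(a, b, c), g(d, b, b), neg(c)), mix(g(c, c, d), g(d, b, a)))), c), a, a)
R1 matches:  uses g(d, b, b), neg(c);  v := b, x := b, y := mix(b, b, d, g(a, b, c))
Every leftover argument binds to the variable; the entire application is replaced.
New term:  g(g(g(mix(neg(a), neg(a), neg(b), neg(b), neg(c), neg(d), neg(g(d, c, d))), mix(b, c, c, g(b, a, a), g(g(d, c, c), g(b, c, c), g(d, a, a)), neg(d), neg(d)), mix(a, c, d, g(c, b, a), g(e, g(c, d, a), neg(c)))), mix(a, a, b, g(g(mix(a, c, c), mix(d, d), e), c, mix(g(c, c, d), g(d, b, a)))), c), a, a)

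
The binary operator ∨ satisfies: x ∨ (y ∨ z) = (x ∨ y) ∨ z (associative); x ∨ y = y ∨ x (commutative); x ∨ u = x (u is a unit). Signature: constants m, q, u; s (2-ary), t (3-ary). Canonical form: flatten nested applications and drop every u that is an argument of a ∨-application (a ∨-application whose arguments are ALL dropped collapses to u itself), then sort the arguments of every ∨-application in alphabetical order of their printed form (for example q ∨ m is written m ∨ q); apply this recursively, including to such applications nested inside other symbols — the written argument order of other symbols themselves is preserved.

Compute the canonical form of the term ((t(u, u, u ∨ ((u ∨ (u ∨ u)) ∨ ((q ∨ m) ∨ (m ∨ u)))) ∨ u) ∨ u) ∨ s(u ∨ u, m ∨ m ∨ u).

Answer: s(u, m ∨ m) ∨ t(u, u, m ∨ m ∨ q)

Derivation:
Flatten:  t(u, u, u ∨ ((u ∨ (u ∨ u)) ∨ ((q ∨ m) ∨ (m ∨ u)))) ∨ u ∨ u ∨ s(u ∨ u, m ∨ m ∨ u)
Canonicalize subterm:  t(u, u, u ∨ ((u ∨ (u ∨ u)) ∨ ((q ∨ m) ∨ (m ∨ u))))  →  t(u, u, m ∨ m ∨ q)
Simplify inside:  s(u ∨ u, m ∨ m ∨ u)  →  s(u, m ∨ m)
Unit:  drop u (×2)
Order the arguments:  s(u, m ∨ m) ∨ t(u, u, m ∨ m ∨ q)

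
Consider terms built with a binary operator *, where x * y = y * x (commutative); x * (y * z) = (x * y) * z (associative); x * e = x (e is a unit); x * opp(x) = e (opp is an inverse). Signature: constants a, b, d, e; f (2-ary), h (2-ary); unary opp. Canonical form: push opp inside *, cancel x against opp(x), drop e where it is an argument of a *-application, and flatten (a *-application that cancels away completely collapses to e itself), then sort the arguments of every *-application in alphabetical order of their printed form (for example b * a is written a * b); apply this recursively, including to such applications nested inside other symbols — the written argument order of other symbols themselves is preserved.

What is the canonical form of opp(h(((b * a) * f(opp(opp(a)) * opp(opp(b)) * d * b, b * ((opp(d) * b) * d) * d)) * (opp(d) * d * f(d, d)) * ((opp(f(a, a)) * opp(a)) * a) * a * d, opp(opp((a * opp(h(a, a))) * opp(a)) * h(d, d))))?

Answer: opp(h(a * a * b * d * f(a * b * b * d, b * b * d) * f(d, d) * opp(f(a, a)), opp(h(a, a)) * opp(h(d, d))))

Derivation:
Push opp inside:  distribute opp over * and collapse double opp
Combine occurrences:  opp(h(a * a * b * d * f(a * b * b * d, b * b * d) * f(d, d) * opp(f(a, a)), opp(h(a, a)) * opp(h(d, d))))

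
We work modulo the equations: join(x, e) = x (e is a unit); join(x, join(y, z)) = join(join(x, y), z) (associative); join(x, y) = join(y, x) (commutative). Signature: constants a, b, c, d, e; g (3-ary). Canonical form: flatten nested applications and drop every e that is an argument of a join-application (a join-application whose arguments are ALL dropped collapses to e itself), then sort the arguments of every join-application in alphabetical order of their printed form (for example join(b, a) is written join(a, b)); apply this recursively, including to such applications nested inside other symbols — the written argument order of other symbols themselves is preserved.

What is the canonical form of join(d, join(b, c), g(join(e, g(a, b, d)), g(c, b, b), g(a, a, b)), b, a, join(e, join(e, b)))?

Un-nest:  join(d, b, c, g(join(e, g(a, b, d)), g(c, b, b), g(a, a, b)), b, a, e, e, b)
Inside:  g(join(e, g(a, b, d)), g(c, b, b), g(a, a, b))  →  g(g(a, b, d), g(c, b, b), g(a, a, b))
Unit:  drop e (×2)
Sort arguments:  join(a, b, b, b, c, d, g(g(a, b, d), g(c, b, b), g(a, a, b)))

Answer: join(a, b, b, b, c, d, g(g(a, b, d), g(c, b, b), g(a, a, b)))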